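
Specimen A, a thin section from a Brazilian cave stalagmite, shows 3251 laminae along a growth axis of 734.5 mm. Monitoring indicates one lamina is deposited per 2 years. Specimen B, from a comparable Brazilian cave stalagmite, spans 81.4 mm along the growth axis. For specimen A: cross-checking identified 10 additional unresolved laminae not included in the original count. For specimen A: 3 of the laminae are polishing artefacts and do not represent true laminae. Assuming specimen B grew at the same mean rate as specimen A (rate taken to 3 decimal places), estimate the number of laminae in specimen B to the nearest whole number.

Specimen A: correcting the raw count gives 3251 − 3 + 10 = 3258 true laminae.
Specimen A: at 2 years per lamina, 3258 × 2 = 6516 years.
A: Extension rate ≈ 734.5 / 6516 = 0.113 mm per year.
For B, 81.4 / 0.113 = 720.35 years; at 2 years per lamina that is 720.35 / 2 ≈ 360 laminae.

360 laminae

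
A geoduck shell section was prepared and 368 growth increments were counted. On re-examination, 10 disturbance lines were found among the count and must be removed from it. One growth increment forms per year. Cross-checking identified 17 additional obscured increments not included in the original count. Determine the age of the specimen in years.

375 years

After corrections the count is 368 − 10 + 17 = 375 growth increments.
With a one-to-one growth increment periodicity this is 375 years.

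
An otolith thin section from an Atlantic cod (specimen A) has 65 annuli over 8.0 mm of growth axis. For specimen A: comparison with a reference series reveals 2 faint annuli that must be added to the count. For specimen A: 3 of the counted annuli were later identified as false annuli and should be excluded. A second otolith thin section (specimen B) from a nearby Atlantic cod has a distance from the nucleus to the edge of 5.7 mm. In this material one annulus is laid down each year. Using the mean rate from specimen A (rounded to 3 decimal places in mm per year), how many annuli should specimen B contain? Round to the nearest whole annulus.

46 annuli

Specimen A: true annulus count = 65 − 3 + 2 = 64.
A: 8.0 mm over 64 years gives 8.0 / 64 ≈ 0.125 mm/year.
B spans 5.7 / 0.125 = 45.60 years ≈ 46 annuli.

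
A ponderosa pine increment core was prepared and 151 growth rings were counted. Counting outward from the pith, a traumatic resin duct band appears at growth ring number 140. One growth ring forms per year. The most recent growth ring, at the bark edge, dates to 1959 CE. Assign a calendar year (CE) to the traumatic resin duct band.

1948 CE

Between growth ring 140 and the bark edge there are 151 − 140 = 11 growth rings.
Counting back 11 years from 1959 CE places the traumatic resin duct band in 1959 − 11 = 1948 CE.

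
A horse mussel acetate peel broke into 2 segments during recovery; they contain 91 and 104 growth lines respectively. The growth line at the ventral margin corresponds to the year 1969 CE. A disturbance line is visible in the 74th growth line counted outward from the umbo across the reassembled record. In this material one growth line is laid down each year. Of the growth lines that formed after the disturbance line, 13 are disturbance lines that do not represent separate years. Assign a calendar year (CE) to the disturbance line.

Total growth lines = 91 + 104 = 195.
The disturbance line sits at growth line 74 from the umbo, so 195 − 74 = 121 growth lines formed after it.
Removing the 13 false growth lines leaves 121 − 13 = 108 true growth lines beyond the disturbance line.
1969 − 108 = 1861 CE.

1861 CE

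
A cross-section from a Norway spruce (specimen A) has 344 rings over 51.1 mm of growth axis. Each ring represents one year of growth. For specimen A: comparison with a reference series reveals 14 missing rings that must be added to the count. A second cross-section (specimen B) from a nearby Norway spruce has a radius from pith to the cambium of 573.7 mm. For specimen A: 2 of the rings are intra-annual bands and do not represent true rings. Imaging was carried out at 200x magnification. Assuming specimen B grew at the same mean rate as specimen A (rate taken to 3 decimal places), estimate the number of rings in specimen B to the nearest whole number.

Specimen A: after corrections the count is 344 − 2 + 14 = 356 rings.
A: Mean rate = 51.1 mm / 356 years ≈ 0.144 mm/year.
Specimen B: 573.7 mm / 0.144 mm per year = 3984.03 years ≈ 3984 rings.

3984 rings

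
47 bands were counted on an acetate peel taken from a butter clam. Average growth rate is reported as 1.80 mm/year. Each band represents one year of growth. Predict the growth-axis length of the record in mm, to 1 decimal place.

47 years of growth are recorded.
Predicted length = 1.80 mm/year × 47 years = 84.6 mm.

84.6 mm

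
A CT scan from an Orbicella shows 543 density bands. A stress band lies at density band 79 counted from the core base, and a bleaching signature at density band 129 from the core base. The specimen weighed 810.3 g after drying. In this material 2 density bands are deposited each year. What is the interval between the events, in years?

25 years

The two markers are separated by 129 − 79 = 50 density bands.
With 2 density bands per year, 50 / 2 = 25 years.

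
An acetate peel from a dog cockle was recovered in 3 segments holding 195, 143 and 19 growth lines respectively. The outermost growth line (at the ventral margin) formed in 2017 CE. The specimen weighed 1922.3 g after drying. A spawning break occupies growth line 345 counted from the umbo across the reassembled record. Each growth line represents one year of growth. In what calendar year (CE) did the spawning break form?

2005 CE

Total growth lines = 195 + 143 + 19 = 357.
Between growth line 345 and the ventral margin there are 357 − 345 = 12 growth lines.
Counting back 12 years from 2017 CE places the spawning break in 2017 − 12 = 2005 CE.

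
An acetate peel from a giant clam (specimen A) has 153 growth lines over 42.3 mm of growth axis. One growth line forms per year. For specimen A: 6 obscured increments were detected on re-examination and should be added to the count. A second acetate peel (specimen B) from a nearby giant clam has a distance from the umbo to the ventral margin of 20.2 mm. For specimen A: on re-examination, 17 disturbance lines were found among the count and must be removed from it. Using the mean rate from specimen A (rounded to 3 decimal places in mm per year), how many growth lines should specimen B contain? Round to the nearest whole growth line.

Specimen A: true growth line count = 153 − 17 + 6 = 142.
A: Mean rate = 42.3 mm / 142 years ≈ 0.298 mm/year.
For B, 20.2 / 0.298 = 67.79 years ≈ 68 growth lines.

68 growth lines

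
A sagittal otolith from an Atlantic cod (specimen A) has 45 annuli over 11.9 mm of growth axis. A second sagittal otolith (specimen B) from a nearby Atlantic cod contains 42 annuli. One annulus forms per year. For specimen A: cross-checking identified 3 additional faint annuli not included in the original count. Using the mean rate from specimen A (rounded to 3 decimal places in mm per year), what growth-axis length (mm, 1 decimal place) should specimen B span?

10.4 mm

Specimen A: true annulus count = 45 + 3 = 48.
A: Extension rate ≈ 11.9 / 48 = 0.248 mm/yr.
B's length ≈ 0.248 × 42 = 10.4 mm.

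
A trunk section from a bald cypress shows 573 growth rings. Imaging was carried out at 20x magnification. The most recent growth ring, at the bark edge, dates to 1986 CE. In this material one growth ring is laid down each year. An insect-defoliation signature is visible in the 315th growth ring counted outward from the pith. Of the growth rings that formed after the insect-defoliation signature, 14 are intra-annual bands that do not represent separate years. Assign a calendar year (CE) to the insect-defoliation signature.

Between growth ring 315 and the bark edge there are 573 − 315 = 258 growth rings.
Removing the 14 false growth rings leaves 258 − 14 = 244 true growth rings beyond the insect-defoliation signature.
The growth ring at the bark edge is 1986 CE, so the insect-defoliation signature dates to 1986 − 244 = 1742 CE.

1742 CE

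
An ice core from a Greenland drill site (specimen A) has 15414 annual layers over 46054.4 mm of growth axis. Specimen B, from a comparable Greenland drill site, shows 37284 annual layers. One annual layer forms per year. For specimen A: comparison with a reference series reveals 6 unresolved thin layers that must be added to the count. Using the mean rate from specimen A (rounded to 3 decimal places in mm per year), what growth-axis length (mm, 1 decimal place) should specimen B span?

Specimen A: adjusted count: 15414 + 6 = 15420 annual layers.
A: Mean rate = 46054.4 mm / 15420 years ≈ 2.987 mm/year.
Length of B = 2.987 × 37284 = 111367.3 mm.

111367.3 mm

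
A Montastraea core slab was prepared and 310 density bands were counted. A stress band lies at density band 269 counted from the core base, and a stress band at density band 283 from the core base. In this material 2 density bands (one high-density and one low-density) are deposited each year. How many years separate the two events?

Separation: 283 − 269 = 14 density bands.
With 2 density bands per year, 14 / 2 = 7 years.

7 years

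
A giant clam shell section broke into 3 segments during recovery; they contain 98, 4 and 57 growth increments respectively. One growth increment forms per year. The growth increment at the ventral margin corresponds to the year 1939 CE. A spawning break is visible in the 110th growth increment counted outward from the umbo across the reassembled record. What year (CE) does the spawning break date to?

1890 CE

Total growth increments = 98 + 4 + 57 = 159.
Between growth increment 110 and the ventral margin there are 159 − 110 = 49 growth increments.
1939 − 49 = 1890 CE.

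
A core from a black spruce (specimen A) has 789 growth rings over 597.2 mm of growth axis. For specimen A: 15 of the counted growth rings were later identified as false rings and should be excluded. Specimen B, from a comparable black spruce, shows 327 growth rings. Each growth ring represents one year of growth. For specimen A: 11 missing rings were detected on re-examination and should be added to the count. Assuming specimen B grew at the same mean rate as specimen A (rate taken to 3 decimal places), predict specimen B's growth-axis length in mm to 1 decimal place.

248.8 mm

Specimen A: after corrections the count is 789 − 15 + 11 = 785 growth rings.
A: 597.2 mm over 785 years gives 597.2 / 785 ≈ 0.761 mm/yr.
Length of B = 0.761 × 327 = 248.8 mm.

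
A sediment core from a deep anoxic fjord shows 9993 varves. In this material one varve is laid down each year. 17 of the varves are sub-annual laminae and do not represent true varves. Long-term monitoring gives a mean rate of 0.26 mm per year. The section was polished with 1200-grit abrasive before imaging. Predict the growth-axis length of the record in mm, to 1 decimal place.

2593.8 mm

Correcting the raw count gives 9993 − 17 = 9976 true varves.
Predicted length = 0.26 mm/year × 9976 years = 2593.8 mm.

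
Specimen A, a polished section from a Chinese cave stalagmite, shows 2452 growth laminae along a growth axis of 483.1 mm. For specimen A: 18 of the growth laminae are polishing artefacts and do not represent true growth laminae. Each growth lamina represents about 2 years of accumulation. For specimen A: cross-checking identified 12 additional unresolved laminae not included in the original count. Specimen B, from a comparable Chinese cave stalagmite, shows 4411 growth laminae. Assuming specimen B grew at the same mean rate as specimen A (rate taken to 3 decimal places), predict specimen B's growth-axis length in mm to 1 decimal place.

873.4 mm

Specimen A: correcting the raw count gives 2452 − 18 + 12 = 2446 true growth laminae.
Specimen A: 2446 growth laminae at 2 years each span 2446 × 2 = 4892 years.
A: Mean rate = 483.1 mm / 4892 years ≈ 0.099 mm/year.
Specimen B: 4411 growth laminae at 2 years each span 4411 × 2 = 8822 years. B's length ≈ 0.099 × 8822 = 873.4 mm.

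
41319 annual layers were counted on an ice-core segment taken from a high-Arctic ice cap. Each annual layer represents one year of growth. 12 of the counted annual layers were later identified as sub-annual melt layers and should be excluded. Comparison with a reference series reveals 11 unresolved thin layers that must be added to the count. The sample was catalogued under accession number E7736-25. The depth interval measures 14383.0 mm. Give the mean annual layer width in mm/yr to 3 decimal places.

0.348 mm/yr

Correcting the raw count gives 41319 − 12 + 11 = 41318 true annual layers.
Mean rate = 14383.0 mm / 41318 years ≈ 0.348 mm/yr.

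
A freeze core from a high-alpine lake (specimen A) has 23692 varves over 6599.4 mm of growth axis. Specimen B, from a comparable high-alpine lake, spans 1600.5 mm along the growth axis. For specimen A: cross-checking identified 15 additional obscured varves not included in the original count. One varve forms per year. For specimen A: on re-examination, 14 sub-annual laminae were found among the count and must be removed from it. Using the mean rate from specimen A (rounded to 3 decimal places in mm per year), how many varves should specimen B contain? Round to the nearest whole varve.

Specimen A: adjusted count: 23692 − 14 + 15 = 23693 varves.
A: Extension rate ≈ 6599.4 / 23693 = 0.279 mm/year.
For B, 1600.5 / 0.279 = 5736.56 years ≈ 5737 varves.

5737 varves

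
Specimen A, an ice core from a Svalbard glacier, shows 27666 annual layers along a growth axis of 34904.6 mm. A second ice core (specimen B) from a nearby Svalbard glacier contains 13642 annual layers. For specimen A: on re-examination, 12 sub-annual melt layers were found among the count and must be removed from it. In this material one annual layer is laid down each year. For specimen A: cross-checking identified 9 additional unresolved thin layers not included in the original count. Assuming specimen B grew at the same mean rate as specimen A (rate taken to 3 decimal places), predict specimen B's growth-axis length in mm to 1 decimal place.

Specimen A: after corrections the count is 27666 − 12 + 9 = 27663 annual layers.
A: 34904.6 mm over 27663 years gives 34904.6 / 27663 ≈ 1.262 mm per year.
B's length ≈ 1.262 × 13642 = 17216.2 mm.

17216.2 mm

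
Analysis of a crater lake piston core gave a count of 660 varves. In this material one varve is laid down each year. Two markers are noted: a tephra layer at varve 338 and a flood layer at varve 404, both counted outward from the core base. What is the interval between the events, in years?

The two markers are separated by 404 − 338 = 66 varves.
At one varve per year, 66 years elapsed between them.

66 yr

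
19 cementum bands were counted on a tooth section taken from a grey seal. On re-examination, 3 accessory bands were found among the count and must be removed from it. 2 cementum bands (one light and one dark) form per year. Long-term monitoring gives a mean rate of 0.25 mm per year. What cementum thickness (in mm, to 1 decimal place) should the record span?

Adjusted count: 19 − 3 = 16 cementum bands.
Dividing by 2 cementum bands per year: 16 / 2 = 8 years.
8 years at 0.25 mm/year gives 0.25 × 8 = 2.0 mm.

2.0 mm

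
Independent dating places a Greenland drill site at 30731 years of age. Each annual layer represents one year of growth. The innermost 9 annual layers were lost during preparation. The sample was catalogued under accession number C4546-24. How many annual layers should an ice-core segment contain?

30722 annual layers

Expected annual layers over 30731 years: 30731.
30731 − 9 missed = 30722 annual layers expected in the prepared section.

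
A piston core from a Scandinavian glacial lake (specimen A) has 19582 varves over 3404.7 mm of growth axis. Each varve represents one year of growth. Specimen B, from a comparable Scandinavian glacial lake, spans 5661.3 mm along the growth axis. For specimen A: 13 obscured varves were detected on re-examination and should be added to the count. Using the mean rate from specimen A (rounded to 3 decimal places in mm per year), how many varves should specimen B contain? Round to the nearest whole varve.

Specimen A: correcting the raw count gives 19582 + 13 = 19595 true varves.
A: Extension rate ≈ 3404.7 / 19595 = 0.174 mm/yr.
Specimen B: 5661.3 mm / 0.174 mm per year = 32536.21 years ≈ 32536 varves.

32536 varves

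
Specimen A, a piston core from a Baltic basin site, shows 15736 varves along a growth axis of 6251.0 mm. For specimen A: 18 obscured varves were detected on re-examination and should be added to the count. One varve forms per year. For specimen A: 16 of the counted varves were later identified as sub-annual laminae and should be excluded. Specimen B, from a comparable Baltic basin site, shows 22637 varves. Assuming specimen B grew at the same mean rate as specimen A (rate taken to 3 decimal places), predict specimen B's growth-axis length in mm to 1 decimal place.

8986.9 mm

Specimen A: true varve count = 15736 − 16 + 18 = 15738.
A: 6251.0 mm over 15738 years gives 6251.0 / 15738 ≈ 0.397 mm/yr.
B's length ≈ 0.397 × 22637 = 8986.9 mm.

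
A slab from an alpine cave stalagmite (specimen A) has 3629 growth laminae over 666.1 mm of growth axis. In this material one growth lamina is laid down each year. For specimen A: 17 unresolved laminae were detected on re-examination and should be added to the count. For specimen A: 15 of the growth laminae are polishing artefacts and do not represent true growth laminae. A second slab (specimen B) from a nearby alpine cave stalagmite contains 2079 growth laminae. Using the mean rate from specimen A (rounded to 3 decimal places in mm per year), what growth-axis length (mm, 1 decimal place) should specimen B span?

Specimen A: after corrections the count is 3629 − 15 + 17 = 3631 growth laminae.
A: 666.1 mm over 3631 years gives 666.1 / 3631 ≈ 0.183 mm per year.
B's length ≈ 0.183 × 2079 = 380.5 mm.

380.5 mm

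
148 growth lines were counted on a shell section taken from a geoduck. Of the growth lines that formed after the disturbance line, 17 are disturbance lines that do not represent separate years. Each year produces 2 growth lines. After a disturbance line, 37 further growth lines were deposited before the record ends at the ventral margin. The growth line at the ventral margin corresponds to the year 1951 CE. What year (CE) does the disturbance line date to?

1941 CE

37 growth lines post-date the disturbance line.
Excluding 17 false growth lines: 37 − 17 = 20.
Dividing by 2 growth lines per year: 20 / 2 = 10 years.
Counting back 10 years from 1951 CE places the disturbance line in 1951 − 10 = 1941 CE.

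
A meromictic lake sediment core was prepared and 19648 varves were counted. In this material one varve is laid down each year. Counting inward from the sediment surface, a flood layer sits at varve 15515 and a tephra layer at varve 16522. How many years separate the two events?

1007 years

Separation: 16522 − 15515 = 1007 varves.
At one varve per year, 1007 years elapsed between them.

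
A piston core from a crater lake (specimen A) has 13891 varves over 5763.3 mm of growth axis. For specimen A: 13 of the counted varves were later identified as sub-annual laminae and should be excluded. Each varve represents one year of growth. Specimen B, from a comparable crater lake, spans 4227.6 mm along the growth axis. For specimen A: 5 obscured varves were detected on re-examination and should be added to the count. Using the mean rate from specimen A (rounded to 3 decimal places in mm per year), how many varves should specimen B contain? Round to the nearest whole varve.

10187 varves

Specimen A: correcting the raw count gives 13891 − 13 + 5 = 13883 true varves.
A: 5763.3 mm over 13883 years gives 5763.3 / 13883 ≈ 0.415 mm/year.
For B, 4227.6 / 0.415 = 10186.99 years ≈ 10187 varves.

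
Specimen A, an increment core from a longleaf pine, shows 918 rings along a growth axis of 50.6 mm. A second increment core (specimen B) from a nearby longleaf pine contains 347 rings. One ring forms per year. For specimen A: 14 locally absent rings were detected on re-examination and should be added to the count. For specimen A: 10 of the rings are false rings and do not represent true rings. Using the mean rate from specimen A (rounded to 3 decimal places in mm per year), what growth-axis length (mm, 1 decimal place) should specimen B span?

19.1 mm

Specimen A: adjusted count: 918 − 10 + 14 = 922 rings.
A: Extension rate ≈ 50.6 / 922 = 0.055 mm/yr.
Length of B = 0.055 × 347 = 19.1 mm.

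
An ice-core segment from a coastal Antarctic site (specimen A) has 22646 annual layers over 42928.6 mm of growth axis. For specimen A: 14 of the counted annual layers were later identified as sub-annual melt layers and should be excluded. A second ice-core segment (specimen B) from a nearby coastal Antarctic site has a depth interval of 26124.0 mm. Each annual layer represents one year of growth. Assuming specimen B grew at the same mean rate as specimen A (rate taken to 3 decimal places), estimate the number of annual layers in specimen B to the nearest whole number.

13771 annual layers

Specimen A: true annual layer count = 22646 − 14 = 22632.
A: Extension rate ≈ 42928.6 / 22632 = 1.897 mm/yr.
Specimen B: 26124.0 mm / 1.897 mm per year = 13771.22 years ≈ 13771 annual layers.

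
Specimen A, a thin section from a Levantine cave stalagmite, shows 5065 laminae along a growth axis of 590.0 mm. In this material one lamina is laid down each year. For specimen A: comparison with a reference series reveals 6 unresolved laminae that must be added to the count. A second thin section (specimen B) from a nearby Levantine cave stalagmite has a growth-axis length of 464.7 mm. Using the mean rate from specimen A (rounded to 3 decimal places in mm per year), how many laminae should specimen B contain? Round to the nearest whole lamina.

4006 laminae

Specimen A: correcting the raw count gives 5065 + 6 = 5071 true laminae.
A: Mean rate = 590.0 mm / 5071 years ≈ 0.116 mm/year.
For B, 464.7 / 0.116 = 4006.03 years ≈ 4006 laminae.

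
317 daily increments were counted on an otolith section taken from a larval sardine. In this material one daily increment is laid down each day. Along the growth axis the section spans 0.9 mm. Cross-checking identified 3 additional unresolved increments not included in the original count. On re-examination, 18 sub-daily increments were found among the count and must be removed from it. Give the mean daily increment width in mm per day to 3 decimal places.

0.003 mm per day

After corrections the count is 317 − 18 + 3 = 302 daily increments.
Extension rate ≈ 0.9 / 302 = 0.003 mm per day.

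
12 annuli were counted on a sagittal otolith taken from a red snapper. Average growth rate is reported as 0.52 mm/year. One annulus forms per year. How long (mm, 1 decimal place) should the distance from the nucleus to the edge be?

6.2 mm

The record spans 12 years at 0.52 mm per year.
Predicted length = 0.52 mm/year × 12 years = 6.2 mm.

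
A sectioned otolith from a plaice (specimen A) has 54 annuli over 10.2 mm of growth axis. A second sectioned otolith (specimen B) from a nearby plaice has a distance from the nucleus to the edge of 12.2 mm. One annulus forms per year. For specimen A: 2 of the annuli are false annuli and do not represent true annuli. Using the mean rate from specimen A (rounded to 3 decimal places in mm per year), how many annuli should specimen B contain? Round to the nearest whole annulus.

Specimen A: after corrections the count is 54 − 2 = 52 annuli.
A: Extension rate ≈ 10.2 / 52 = 0.196 mm/yr.
For B, 12.2 / 0.196 = 62.24 years ≈ 62 annuli.

62 annuli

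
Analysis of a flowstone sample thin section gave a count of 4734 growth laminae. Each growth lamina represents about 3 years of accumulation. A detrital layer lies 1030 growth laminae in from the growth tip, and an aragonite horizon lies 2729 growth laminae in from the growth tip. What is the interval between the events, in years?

The two markers are separated by 2729 − 1030 = 1699 growth laminae.
Multiplying by 3 years per growth lamina: 1699 × 3 = 5097 years.

5097 years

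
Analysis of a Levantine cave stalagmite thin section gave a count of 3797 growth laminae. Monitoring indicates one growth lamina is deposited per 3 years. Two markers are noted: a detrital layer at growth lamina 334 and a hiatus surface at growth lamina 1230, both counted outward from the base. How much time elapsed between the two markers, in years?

2688 years

Separation: 1230 − 334 = 896 growth laminae.
Multiplying by 3 years per growth lamina: 896 × 3 = 2688 years.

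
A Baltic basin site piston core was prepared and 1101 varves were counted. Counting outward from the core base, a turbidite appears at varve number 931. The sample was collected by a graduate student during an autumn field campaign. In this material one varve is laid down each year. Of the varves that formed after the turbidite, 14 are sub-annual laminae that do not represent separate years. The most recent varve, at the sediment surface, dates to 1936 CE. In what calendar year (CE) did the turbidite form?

1780 CE

1101 − 931 = 170 varves lie beyond the turbidite toward the sediment surface.
Removing the 14 false varves leaves 170 − 14 = 156 true varves beyond the turbidite.
1936 − 156 = 1780 CE.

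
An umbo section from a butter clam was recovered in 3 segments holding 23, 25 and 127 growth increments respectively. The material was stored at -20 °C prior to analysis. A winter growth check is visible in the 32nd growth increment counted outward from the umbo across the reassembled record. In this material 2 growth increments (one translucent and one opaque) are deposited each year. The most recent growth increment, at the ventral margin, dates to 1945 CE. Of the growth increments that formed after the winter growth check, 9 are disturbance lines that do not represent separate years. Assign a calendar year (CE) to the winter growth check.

Total growth increments = 23 + 25 + 127 = 175.
Between growth increment 32 and the ventral margin there are 175 − 32 = 143 growth increments.
143 − 9 false = 134 true growth increments after the winter growth check.
With 2 growth increments per year, 134 / 2 = 67 years.
Counting back 67 years from 1945 CE places the winter growth check in 1945 − 67 = 1878 CE.

1878 CE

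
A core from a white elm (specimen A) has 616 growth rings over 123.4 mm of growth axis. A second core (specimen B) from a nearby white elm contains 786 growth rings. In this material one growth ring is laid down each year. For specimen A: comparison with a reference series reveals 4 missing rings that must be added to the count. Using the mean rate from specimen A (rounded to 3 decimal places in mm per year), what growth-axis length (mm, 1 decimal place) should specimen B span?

156.4 mm

Specimen A: true growth ring count = 616 + 4 = 620.
A: Extension rate ≈ 123.4 / 620 = 0.199 mm/year.
Length of B = 0.199 × 786 = 156.4 mm.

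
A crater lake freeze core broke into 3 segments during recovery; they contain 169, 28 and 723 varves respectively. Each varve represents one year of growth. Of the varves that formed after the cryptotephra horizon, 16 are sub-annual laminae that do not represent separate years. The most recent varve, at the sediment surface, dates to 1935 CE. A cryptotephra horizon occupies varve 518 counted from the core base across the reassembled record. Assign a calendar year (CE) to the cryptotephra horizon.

Total varves = 169 + 28 + 723 = 920.
The cryptotephra horizon sits at varve 518 from the core base, so 920 − 518 = 402 varves formed after it.
Removing the 16 false varves leaves 402 − 16 = 386 true varves beyond the cryptotephra horizon.
The varve at the sediment surface is 1935 CE, so the cryptotephra horizon dates to 1935 − 386 = 1549 CE.

1549 CE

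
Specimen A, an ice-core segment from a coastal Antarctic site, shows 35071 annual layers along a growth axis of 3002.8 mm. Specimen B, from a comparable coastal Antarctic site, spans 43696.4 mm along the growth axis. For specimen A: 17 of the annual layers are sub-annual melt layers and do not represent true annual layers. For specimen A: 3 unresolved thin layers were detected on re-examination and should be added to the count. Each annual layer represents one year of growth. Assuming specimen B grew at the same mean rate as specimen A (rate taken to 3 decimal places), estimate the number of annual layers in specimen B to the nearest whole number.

Specimen A: after corrections the count is 35071 − 17 + 3 = 35057 annual layers.
A: Mean rate = 3002.8 mm / 35057 years ≈ 0.086 mm/year.
For B, 43696.4 / 0.086 = 508097.67 years ≈ 508098 annual layers.

508098 annual layers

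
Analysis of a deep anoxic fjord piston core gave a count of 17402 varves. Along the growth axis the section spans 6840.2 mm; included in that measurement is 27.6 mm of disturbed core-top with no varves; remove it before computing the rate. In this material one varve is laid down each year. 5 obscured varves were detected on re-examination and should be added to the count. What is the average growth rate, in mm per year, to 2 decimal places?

Correcting the raw count gives 17402 + 5 = 17407 true varves.
The growth record spans 6840.2 − 27.6 = 6812.6 mm.
6812.6 mm over 17407 years gives 6812.6 / 17407 ≈ 0.39 mm per year.

0.39 mm per year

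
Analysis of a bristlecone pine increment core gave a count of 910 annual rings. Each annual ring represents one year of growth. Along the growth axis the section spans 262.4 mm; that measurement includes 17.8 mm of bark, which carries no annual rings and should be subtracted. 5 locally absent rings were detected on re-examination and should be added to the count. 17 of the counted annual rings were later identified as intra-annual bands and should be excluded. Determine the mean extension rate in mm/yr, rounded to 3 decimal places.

Adjusted count: 910 − 17 + 5 = 898 annual rings.
Removing the 17.8 mm offcut leaves 262.4 − 17.8 = 244.6 mm.
Extension rate ≈ 244.6 / 898 = 0.272 mm/yr.

0.272 mm/yr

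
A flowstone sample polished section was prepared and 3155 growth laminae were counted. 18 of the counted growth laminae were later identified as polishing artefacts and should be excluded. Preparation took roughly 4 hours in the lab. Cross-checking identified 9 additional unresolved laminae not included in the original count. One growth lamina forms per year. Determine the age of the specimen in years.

After corrections the count is 3155 − 18 + 9 = 3146 growth laminae.
With a one-to-one growth lamina periodicity this is 3146 years.

3146 yr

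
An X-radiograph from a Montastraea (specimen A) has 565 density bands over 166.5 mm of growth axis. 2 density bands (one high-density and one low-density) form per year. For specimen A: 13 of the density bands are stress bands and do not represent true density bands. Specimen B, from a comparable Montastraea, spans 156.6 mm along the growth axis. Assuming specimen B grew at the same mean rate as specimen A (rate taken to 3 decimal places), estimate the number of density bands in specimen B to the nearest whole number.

Specimen A: correcting the raw count gives 565 − 13 = 552 true density bands.
Specimen A: dividing by 2 density bands per year: 552 / 2 = 276 years.
A: 166.5 mm over 276 years gives 166.5 / 276 ≈ 0.603 mm/year.
B spans 156.6 / 0.603 = 259.70 years; at 2 density bands per year that is 259.70 × 2 ≈ 519 density bands.

519 density bands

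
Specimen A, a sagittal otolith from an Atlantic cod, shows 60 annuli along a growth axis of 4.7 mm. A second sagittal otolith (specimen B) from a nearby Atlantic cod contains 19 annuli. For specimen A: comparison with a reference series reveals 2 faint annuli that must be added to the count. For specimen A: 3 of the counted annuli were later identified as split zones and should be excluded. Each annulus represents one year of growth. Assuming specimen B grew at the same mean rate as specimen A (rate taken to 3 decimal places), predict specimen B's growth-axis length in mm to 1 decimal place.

1.5 mm

Specimen A: correcting the raw count gives 60 − 3 + 2 = 59 true annuli.
A: Extension rate ≈ 4.7 / 59 = 0.080 mm/year.
For B, 0.080 mm/year × 19 years = 1.5 mm.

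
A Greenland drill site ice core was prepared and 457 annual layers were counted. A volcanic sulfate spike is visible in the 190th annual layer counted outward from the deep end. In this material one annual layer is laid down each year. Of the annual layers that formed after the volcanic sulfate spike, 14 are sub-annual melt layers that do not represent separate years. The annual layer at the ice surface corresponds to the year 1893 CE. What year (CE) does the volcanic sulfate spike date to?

1640 CE

457 − 190 = 267 annual layers lie beyond the volcanic sulfate spike toward the ice surface.
Excluding 14 false annual layers: 267 − 14 = 253.
1893 − 253 = 1640 CE.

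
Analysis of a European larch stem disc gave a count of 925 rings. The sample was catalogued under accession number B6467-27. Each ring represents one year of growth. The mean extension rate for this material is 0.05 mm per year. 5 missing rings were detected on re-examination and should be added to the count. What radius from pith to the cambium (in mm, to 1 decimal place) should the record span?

Correcting the raw count gives 925 + 5 = 930 true rings.
Predicted length = 0.05 mm/year × 930 years = 46.5 mm.

46.5 mm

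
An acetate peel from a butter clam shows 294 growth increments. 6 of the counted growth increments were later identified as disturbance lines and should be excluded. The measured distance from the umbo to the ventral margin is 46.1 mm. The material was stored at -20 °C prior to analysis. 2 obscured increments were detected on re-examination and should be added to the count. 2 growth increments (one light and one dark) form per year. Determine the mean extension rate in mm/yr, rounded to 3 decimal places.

0.318 mm/yr

Correcting the raw count gives 294 − 6 + 2 = 290 true growth increments.
Dividing by 2 growth increments per year: 290 / 2 = 145 years.
46.1 mm over 145 years gives 46.1 / 145 ≈ 0.318 mm/yr.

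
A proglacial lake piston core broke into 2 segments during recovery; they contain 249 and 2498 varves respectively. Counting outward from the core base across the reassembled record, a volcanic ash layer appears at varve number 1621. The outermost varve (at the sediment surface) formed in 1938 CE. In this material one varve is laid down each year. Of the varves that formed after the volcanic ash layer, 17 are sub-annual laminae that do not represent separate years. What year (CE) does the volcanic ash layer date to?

Total varves = 249 + 2498 = 2747.
2747 − 1621 = 1126 varves lie beyond the volcanic ash layer toward the sediment surface.
Removing the 17 false varves leaves 1126 − 17 = 1109 true varves beyond the volcanic ash layer.
The varve at the sediment surface is 1938 CE, so the volcanic ash layer dates to 1938 − 1109 = 829 CE.

829 CE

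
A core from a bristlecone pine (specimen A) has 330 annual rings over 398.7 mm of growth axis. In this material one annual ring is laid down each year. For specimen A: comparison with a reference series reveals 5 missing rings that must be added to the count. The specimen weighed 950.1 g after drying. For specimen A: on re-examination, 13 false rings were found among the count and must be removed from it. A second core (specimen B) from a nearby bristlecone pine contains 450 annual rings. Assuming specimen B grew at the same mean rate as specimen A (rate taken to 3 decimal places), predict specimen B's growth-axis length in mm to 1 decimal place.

Specimen A: correcting the raw count gives 330 − 13 + 5 = 322 true annual rings.
A: Mean rate = 398.7 mm / 322 years ≈ 1.238 mm/year.
For B, 1.238 mm/year × 450 years = 557.1 mm.

557.1 mm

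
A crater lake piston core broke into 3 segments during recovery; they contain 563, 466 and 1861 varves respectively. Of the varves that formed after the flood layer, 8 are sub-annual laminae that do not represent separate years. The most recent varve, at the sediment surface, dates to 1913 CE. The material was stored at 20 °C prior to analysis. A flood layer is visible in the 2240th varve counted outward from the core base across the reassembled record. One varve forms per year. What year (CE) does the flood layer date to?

1271 CE

Total varves = 563 + 466 + 1861 = 2890.
Between varve 2240 and the sediment surface there are 2890 − 2240 = 650 varves.
Removing the 8 false varves leaves 650 − 8 = 642 true varves beyond the flood layer.
Counting back 642 years from 1913 CE places the flood layer in 1913 − 642 = 1271 CE.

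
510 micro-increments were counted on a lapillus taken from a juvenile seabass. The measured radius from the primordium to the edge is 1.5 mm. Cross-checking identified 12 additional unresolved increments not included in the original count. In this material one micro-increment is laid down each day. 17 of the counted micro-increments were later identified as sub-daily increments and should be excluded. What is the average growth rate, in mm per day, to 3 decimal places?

After corrections the count is 510 − 17 + 12 = 505 micro-increments.
1.5 mm over 505 days gives 1.5 / 505 ≈ 0.003 mm per day.

0.003 mm per day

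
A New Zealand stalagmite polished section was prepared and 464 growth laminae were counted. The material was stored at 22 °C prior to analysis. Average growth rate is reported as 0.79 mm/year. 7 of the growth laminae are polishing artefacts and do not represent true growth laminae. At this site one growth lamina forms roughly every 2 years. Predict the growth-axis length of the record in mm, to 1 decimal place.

After corrections the count is 464 − 7 = 457 growth laminae.
At 2 years per growth lamina, 457 × 2 = 914 years.
Predicted length = 0.79 mm/year × 914 years = 722.1 mm.

722.1 mm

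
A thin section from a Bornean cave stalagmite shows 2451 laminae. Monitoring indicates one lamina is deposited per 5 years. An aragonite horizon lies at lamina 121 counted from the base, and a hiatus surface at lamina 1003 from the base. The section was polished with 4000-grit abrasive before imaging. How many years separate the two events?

4410 years

Separation: 1003 − 121 = 882 laminae.
882 laminae at 5 years each span 882 × 5 = 4410 years.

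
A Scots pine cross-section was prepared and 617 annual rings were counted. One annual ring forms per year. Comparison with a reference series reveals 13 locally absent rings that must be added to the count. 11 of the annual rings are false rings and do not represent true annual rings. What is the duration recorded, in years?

619 years

True annual ring count = 617 − 11 + 13 = 619.
With a one-to-one annual ring periodicity this is 619 years.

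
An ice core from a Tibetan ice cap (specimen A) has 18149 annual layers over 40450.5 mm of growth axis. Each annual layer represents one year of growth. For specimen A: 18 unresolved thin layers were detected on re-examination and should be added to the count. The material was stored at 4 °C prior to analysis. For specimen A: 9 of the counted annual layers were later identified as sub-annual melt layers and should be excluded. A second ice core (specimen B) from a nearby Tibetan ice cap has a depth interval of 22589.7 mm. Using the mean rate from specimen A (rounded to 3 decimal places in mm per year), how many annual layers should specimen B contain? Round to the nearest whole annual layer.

10139 annual layers

Specimen A: after corrections the count is 18149 − 9 + 18 = 18158 annual layers.
A: 40450.5 mm over 18158 years gives 40450.5 / 18158 ≈ 2.228 mm/yr.
For B, 22589.7 / 2.228 = 10139.00 years ≈ 10139 annual layers.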